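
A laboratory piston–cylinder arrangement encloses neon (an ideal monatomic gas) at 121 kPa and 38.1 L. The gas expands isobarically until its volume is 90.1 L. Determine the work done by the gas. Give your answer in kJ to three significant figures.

W ≈ 6.29 kJ

Isobaric: W = P ΔV.
W = (121 kPa)(90.1 − 38.1 L) = (121)(52) = 6292 J.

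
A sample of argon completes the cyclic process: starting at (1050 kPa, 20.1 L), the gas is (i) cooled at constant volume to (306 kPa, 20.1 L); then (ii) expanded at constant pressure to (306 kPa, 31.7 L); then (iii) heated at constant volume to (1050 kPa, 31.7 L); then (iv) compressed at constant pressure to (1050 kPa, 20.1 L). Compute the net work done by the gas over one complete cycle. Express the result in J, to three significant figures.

W_net ≈ -8630 J

Constant-volume legs do no work.
W(ii) = (306)(31.7 − 20.1) = 3550 J; W(iv) = (1050)(20.1 − 31.7) = -12180 J.
W_net = 3550 − 12180 = -8630 J (the counter-clockwise enclosed area).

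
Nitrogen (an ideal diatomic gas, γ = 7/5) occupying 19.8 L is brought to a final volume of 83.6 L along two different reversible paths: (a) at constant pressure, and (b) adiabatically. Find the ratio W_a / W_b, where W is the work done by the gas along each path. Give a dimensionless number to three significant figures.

Path (a) isobaric: W = P₁(V₂ − V₁) → W_a/(P₁V₁) = 3.222.
Path (b) adiabatic: W = P₁V₁(1 − (V₁/V₂)^(γ−1))/(γ−1) → W_b/(P₁V₁) = 1.095.
W_a / W_b = 3.222 / 1.095 = 2.943.

W_a / W_b ≈ 2.94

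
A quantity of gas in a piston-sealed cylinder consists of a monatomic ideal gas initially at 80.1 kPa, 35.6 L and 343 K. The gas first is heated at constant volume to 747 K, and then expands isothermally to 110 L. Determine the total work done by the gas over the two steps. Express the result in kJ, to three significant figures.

W_total ≈ 7.01 kJ

Step 1 (isochoric): W = 0 (constant volume).
After step 1: P = 174.4 kPa (V unchanged).
Step 2 (isothermal): W = P₁V₁ ln(V₂/V₁) = (6210) ln(110/35.6) = 7006 J.
W_total = 0 + 7006 = 7006 J.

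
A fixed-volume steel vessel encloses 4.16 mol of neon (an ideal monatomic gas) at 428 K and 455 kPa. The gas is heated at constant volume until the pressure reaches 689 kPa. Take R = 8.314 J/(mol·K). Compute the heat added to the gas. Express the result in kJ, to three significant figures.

Q ≈ 11.4 kJ

Constant volume ⇒ W = 0, so Q = ΔU = nCᵥΔT with Cᵥ = 3R/2 = 12.47 J/(mol·K).
At constant V, T₂/T₁ = P₂/P₁ ⇒ ΔT = T₁(P₂/P₁ − 1) = 428·(689/455 − 1) = 220.1 K.
ΔU = (4.16)(12.47)(220.1) = 11419 J.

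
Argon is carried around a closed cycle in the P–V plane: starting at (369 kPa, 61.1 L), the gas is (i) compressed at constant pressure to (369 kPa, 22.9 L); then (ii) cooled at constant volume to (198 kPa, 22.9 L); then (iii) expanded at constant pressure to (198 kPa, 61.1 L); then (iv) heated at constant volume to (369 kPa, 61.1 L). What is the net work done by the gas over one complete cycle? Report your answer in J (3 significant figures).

W_net ≈ -6530 J

Constant-volume legs do no work.
W(i) = (369)(22.9 − 61.1) = -14096 J; W(iii) = (198)(61.1 − 22.9) = 7564 J.
W_net = -14096 + 7564 = -6532 J (the counter-clockwise enclosed area).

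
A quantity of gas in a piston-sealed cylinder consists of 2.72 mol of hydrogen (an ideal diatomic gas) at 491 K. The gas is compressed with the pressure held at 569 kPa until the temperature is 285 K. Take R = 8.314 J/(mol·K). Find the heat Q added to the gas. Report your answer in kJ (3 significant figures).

Isobaric: W = nRΔT = (2.72)(8.314)(-206) = -4659 J.
ΔU = nCᵥΔT with Cᵥ = 5R/2: ΔU = (2.72)(20.79)(-206) = -11646 J.
Q = ΔU + W = -11646 − 4659 = -16305 J.

Q ≈ -16.3 kJ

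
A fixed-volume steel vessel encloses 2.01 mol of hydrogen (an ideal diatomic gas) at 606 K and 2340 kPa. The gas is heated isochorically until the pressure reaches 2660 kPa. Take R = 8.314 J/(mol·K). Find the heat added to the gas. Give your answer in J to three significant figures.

Q ≈ 3460 J

Constant volume ⇒ W = 0, so Q = ΔU = nCᵥΔT with Cᵥ = 5R/2 = 20.79 J/(mol·K).
At constant V, T₂/T₁ = P₂/P₁ ⇒ ΔT = T₁(P₂/P₁ − 1) = 606·(2660/2340 − 1) = 82.87 K.
ΔU = (2.01)(20.79)(82.87) = 3462 J.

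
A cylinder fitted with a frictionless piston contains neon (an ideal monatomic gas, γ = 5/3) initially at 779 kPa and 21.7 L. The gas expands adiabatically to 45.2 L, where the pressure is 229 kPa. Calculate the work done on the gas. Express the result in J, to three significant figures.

Adiabatic: W = (P₁V₁ − P₂V₂)/(γ − 1) with γ = 5/3.
P₁V₁ = 16904 J, P₂V₂ = 10351 J.
W = (16904 − 10351) / 0.6667 = 9830 J.
Work on gas = −W_by = -9830 J.

W ≈ -9830 J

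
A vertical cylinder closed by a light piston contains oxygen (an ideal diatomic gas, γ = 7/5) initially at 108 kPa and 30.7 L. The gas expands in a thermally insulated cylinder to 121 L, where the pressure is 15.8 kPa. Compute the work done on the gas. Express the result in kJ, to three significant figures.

Adiabatic: W = (P₁V₁ − P₂V₂)/(γ − 1) with γ = 7/5.
P₁V₁ = 3316 J, P₂V₂ = 1912 J.
W = (3316 − 1912) / 0.4 = 3510 J.
Work on gas = −W_by = -3510 J.

W ≈ -3.51 kJ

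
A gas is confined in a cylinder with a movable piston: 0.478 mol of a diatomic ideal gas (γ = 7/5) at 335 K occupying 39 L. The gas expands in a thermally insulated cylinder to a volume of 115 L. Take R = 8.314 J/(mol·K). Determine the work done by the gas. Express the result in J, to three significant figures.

W ≈ 1170 J

Adiabatic: TV^(γ−1) = const with γ = 7/5.
T₂ = T₁ (V₁/V₂)^(γ−1) = 335 × (39/115)^0.4 = 335 × 0.6489 = 217.4 K.
W_by = nCᵥ(T₁ − T₂) = (0.478)(20.79)(335 − 217.4) = 1169 J.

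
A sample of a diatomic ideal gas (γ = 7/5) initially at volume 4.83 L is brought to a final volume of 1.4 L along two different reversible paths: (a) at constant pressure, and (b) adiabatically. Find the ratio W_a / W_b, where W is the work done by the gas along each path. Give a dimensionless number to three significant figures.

W_a / W_b ≈ 0.443

Path (a) isobaric: W = P₁(V₂ − V₁) → W_a/(P₁V₁) = -0.7101.
Path (b) adiabatic: W = P₁V₁(1 − (V₁/V₂)^(γ−1))/(γ−1) → W_b/(P₁V₁) = -1.603.
W_a / W_b = -0.7101 / -1.603 = 0.4431.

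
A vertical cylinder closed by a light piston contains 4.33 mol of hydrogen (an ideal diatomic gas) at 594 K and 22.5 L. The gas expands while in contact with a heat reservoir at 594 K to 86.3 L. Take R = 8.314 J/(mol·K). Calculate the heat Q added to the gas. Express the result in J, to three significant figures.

Isothermal ⇒ ΔU = 0, so Q = W = nRT ln(V₂/V₁).
Q = (4.33)(8.314)(594) ln(86.3/22.5) = 21384 × 1.344 = 28747 J.

Q ≈ 28700 J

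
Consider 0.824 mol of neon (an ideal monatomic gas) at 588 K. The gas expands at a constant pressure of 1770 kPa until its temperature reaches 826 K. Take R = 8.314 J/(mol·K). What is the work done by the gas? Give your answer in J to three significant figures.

W ≈ 1630 J

Isobaric: W = P ΔV = nR ΔT.
W = (0.824)(8.314)(826 − 588) = 1630 J.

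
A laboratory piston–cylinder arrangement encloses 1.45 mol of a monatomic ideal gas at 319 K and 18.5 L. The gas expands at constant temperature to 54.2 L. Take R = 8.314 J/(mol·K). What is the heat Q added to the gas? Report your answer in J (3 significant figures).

Q ≈ 4130 J

Isothermal ⇒ ΔU = 0, so Q = W = nRT ln(V₂/V₁).
Q = (1.45)(8.314)(319) ln(54.2/18.5) = 3846 × 1.075 = 4134 J.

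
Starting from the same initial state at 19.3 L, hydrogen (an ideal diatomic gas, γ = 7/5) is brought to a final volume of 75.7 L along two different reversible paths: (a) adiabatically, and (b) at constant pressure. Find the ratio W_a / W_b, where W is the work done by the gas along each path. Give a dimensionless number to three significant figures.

Path (a) adiabatic: W = P₁V₁(1 − (V₁/V₂)^(γ−1))/(γ−1) → W_a/(P₁V₁) = 1.053.
Path (b) isobaric: W = P₁(V₂ − V₁) → W_b/(P₁V₁) = 2.922.
W_a / W_b = 1.053 / 2.922 = 0.3603.

W_a / W_b ≈ 0.360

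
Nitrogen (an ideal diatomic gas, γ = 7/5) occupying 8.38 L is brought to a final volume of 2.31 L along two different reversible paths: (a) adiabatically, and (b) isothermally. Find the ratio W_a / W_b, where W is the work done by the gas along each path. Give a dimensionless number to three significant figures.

W_a / W_b ≈ 1.31

Path (a) adiabatic: W = P₁V₁(1 − (V₁/V₂)^(γ−1))/(γ−1) → W_a/(P₁V₁) = -1.686.
Path (b) isothermal: W = P₁V₁ ln(V₂/V₁) → W_b/(P₁V₁) = -1.289.
W_a / W_b = -1.686 / -1.289 = 1.308.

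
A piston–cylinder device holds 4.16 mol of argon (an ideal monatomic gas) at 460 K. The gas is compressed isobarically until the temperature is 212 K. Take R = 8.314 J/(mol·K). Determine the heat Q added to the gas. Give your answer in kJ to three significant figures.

Q ≈ -21.4 kJ

Isobaric: W = nRΔT = (4.16)(8.314)(-248) = -8577 J.
ΔU = nCᵥΔT with Cᵥ = 3R/2: ΔU = (4.16)(12.47)(-248) = -12866 J.
Q = ΔU + W = -12866 − 8577 = -21443 J.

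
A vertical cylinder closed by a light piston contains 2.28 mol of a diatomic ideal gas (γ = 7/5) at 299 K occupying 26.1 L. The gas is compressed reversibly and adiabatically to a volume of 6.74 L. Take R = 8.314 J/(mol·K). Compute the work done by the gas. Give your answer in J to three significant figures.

W ≈ -10200 J

Adiabatic: TV^(γ−1) = const with γ = 7/5.
T₂ = T₁ (V₁/V₂)^(γ−1) = 299 × (26.1/6.74)^0.4 = 299 × 1.719 = 513.9 K.
W_by = nCᵥ(T₁ − T₂) = (2.28)(20.79)(299 − 513.9) = -10183 J.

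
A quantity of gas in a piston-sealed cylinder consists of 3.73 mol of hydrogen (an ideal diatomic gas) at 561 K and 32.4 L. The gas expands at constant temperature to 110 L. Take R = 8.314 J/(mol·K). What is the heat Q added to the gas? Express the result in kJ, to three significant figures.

Isothermal ⇒ ΔU = 0, so Q = W = nRT ln(V₂/V₁).
Q = (3.73)(8.314)(561) ln(110/32.4) = 17397 × 1.222 = 21265 J.

Q ≈ 21.3 kJ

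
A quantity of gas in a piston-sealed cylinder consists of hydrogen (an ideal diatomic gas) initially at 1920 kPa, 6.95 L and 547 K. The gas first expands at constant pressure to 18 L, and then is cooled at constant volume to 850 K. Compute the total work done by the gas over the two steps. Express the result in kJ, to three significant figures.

W_total ≈ 21.2 kJ

Step 1 (isobaric): W = PΔV = (1920 kPa)(18 − 6.95 L) = 21216 J.
Step 2 (isochoric): W = 0 (constant volume).
W_total = 21216 + 0 = 21216 J.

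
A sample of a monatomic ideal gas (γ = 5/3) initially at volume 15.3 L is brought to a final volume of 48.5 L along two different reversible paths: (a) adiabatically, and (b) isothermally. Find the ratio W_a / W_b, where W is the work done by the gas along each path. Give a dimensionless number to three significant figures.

W_a / W_b ≈ 0.698

Path (a) adiabatic: W = P₁V₁(1 − (V₁/V₂)^(γ−1))/(γ−1) → W_a/(P₁V₁) = 0.8049.
Path (b) isothermal: W = P₁V₁ ln(V₂/V₁) → W_b/(P₁V₁) = 1.154.
W_a / W_b = 0.8049 / 1.154 = 0.6976.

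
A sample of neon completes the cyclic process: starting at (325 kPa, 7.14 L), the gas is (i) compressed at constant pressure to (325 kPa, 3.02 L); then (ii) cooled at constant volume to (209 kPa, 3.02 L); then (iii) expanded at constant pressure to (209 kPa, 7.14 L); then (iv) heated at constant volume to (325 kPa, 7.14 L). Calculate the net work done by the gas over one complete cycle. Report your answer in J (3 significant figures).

Constant-volume legs do no work.
W(i) = (325)(3.02 − 7.14) = -1339 J; W(iii) = (209)(7.14 − 3.02) = 861.1 J.
W_net = -1339 + 861.1 = -477.9 J (the counter-clockwise enclosed area).

W_net ≈ -478 J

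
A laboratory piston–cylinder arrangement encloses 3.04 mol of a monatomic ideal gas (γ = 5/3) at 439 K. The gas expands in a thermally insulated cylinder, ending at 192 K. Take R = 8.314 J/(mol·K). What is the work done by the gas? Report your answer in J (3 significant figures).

Adiabatic ⇒ Q = 0, so W_by = −ΔU = nCᵥ(T₁ − T₂).
Cᵥ = 3R/2 = 12.47 J/(mol·K).
W = (3.04)(12.47)(439 − 192) = 9364 J.

W ≈ 9360 J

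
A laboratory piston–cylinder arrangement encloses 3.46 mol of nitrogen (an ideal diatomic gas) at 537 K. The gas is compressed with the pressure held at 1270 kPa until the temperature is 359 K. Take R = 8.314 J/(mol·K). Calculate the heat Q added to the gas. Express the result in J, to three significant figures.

Q ≈ -17900 J

Isobaric: W = nRΔT = (3.46)(8.314)(-178) = -5120 J.
ΔU = nCᵥΔT with Cᵥ = 5R/2: ΔU = (3.46)(20.79)(-178) = -12801 J.
Q = ΔU + W = -12801 − 5120 = -17921 J.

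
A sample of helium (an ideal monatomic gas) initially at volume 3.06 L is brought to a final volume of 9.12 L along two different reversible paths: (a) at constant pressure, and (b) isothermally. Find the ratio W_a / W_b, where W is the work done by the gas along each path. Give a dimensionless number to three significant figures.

Path (a) isobaric: W = P₁(V₂ − V₁) → W_a/(P₁V₁) = 1.98.
Path (b) isothermal: W = P₁V₁ ln(V₂/V₁) → W_b/(P₁V₁) = 1.092.
W_a / W_b = 1.98 / 1.092 = 1.813.

W_a / W_b ≈ 1.81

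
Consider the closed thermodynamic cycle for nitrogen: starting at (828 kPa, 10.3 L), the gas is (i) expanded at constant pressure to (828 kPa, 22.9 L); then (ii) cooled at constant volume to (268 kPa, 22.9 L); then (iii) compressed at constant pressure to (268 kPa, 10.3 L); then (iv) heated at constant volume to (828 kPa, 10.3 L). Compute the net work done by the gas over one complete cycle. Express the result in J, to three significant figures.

Constant-volume legs do no work.
W(i) = (828)(22.9 − 10.3) = 10433 J; W(iii) = (268)(10.3 − 22.9) = -3377 J.
W_net = 10433 − 3377 = 7056 J (the clockwise enclosed area).

W_net ≈ 7060 J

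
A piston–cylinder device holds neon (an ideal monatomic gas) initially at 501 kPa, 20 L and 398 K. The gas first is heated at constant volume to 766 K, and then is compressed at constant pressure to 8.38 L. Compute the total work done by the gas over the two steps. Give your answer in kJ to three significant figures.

W_total ≈ -11.2 kJ

Step 1 (isochoric): W = 0 (constant volume).
After step 1: P = 964.2 kPa (V unchanged).
Step 2 (isobaric): W = PΔV = (964.2 kPa)(8.38 − 20 L) = -11204 J.
W_total = 0 − 11204 = -11204 J.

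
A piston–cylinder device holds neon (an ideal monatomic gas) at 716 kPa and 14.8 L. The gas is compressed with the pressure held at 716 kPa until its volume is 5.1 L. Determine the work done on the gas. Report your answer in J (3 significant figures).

Isobaric: W = P ΔV.
W = (716 kPa)(5.1 − 14.8 L) = (716)(-9.7) = -6945 J.
Work on gas = −W_by = 6945 J.

W ≈ 6950 J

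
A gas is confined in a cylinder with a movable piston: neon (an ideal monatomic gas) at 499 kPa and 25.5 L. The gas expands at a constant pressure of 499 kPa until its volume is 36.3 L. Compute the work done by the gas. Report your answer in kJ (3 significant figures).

W ≈ 5.39 kJ

Isobaric: W = P ΔV.
W = (499 kPa)(36.3 − 25.5 L) = (499)(10.8) = 5389 J.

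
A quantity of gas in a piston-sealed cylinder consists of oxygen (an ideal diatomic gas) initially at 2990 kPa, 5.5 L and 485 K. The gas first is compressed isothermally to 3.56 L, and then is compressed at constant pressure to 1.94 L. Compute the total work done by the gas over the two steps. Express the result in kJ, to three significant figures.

W_total ≈ -14.6 kJ

Step 1 (isothermal): W = P₁V₁ ln(V₂/V₁) = (16445) ln(3.56/5.5) = -7153 J.
After step 1: P = 4619 kPa, V = 3.56 L, T = 485 K.
Step 2 (isobaric): W = PΔV = (4619 kPa)(1.94 − 3.56 L) = -7483 J.
W_total = -7153 − 7483 = -14637 J.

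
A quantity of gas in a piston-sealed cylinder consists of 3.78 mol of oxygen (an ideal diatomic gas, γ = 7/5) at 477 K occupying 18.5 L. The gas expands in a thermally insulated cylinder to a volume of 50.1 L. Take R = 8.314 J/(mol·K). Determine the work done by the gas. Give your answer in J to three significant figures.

Adiabatic: TV^(γ−1) = const with γ = 7/5.
T₂ = T₁ (V₁/V₂)^(γ−1) = 477 × (18.5/50.1)^0.4 = 477 × 0.6713 = 320.2 K.
W_by = nCᵥ(T₁ − T₂) = (3.78)(20.79)(477 − 320.2) = 12318 J.

W ≈ 12300 J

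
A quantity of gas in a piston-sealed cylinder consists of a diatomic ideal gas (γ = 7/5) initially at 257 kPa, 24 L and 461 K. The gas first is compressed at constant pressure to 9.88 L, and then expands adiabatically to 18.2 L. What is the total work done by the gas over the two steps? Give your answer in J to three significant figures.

Step 1 (isobaric): W = PΔV = (257 kPa)(9.88 − 24 L) = -3629 J.
After step 1: P = 257 kPa, V = 9.88 L, T = 189.8 K.
Step 2 (adiabatic): W = (P₁V₁ − P₂V₂)/(γ−1) = (2539 − 1989)/0.4 = 1376 J.
W_total = -3629 + 1376 = -2253 J.

W_total ≈ -2250 J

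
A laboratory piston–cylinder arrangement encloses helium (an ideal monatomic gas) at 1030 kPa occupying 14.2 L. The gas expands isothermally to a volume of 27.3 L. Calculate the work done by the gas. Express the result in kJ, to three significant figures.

Isothermal: W = nRT ln(V₂/V₁) = P₁V₁ ln(V₂/V₁).
P₁V₁ = (1030 kPa)(14.2 L) = 14626 J.
W = 14626 × ln(27.3/14.2) = 14626 × 0.6536
W_by_gas = 9560 J.

W ≈ 9.56 kJ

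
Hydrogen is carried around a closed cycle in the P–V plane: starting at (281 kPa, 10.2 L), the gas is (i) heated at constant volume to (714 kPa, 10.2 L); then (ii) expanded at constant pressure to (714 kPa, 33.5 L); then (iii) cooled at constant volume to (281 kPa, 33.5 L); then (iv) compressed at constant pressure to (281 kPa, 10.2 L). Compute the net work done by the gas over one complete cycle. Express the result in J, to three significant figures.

W_net ≈ 10100 J

Constant-volume legs do no work.
W(ii) = (714)(33.5 − 10.2) = 16636 J; W(iv) = (281)(10.2 − 33.5) = -6547 J.
W_net = 16636 − 6547 = 10089 J (the clockwise enclosed area).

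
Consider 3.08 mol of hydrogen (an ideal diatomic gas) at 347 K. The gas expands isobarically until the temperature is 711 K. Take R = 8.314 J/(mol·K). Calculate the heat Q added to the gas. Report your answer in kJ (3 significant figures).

Isobaric: W = nRΔT = (3.08)(8.314)(364) = 9321 J.
ΔU = nCᵥΔT with Cᵥ = 5R/2: ΔU = (3.08)(20.79)(364) = 23302 J.
Q = ΔU + W = 23302 + 9321 = 32623 J.

Q ≈ 32.6 kJ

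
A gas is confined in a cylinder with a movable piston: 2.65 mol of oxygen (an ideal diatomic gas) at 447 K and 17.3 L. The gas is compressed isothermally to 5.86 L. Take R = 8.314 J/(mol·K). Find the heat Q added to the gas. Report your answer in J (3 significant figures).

Isothermal ⇒ ΔU = 0, so Q = W = nRT ln(V₂/V₁).
Q = (2.65)(8.314)(447) ln(5.86/17.3) = 9848 × -1.083 = -10661 J.

Q ≈ -10700 J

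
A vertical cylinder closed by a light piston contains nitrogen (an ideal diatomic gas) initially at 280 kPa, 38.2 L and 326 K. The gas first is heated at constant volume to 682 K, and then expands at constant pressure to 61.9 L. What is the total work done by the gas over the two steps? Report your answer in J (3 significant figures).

Step 1 (isochoric): W = 0 (constant volume).
After step 1: P = 585.8 kPa (V unchanged).
Step 2 (isobaric): W = PΔV = (585.8 kPa)(61.9 − 38.2 L) = 13883 J.
W_total = 0 + 13883 = 13883 J.

W_total ≈ 13900 J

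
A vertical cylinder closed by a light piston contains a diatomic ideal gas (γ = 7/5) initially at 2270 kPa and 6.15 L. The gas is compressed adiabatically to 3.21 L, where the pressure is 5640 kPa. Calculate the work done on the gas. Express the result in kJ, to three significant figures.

Adiabatic: W = (P₁V₁ − P₂V₂)/(γ − 1) with γ = 7/5.
P₁V₁ = 13960 J, P₂V₂ = 18104 J.
W = (13960 − 18104) / 0.4 = -10360 J.
Work on gas = −W_by = 10360 J.

W ≈ 10.4 kJ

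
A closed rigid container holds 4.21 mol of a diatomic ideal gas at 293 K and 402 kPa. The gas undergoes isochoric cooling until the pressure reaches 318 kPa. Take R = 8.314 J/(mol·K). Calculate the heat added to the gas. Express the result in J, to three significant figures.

Q ≈ -5360 J

Constant volume ⇒ W = 0, so Q = ΔU = nCᵥΔT with Cᵥ = 5R/2 = 20.79 J/(mol·K).
At constant V, T₂/T₁ = P₂/P₁ ⇒ ΔT = T₁(P₂/P₁ − 1) = 293·(318/402 − 1) = -61.22 K.
ΔU = (4.21)(20.79)(-61.22) = -5357 J.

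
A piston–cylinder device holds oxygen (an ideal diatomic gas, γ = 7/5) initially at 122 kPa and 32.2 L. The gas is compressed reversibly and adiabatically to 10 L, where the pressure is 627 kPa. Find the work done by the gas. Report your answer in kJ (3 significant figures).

W ≈ -5.85 kJ

Adiabatic: W = (P₁V₁ − P₂V₂)/(γ − 1) with γ = 7/5.
P₁V₁ = 3928 J, P₂V₂ = 6270 J.
W = (3928 − 6270) / 0.4 = -5854 J.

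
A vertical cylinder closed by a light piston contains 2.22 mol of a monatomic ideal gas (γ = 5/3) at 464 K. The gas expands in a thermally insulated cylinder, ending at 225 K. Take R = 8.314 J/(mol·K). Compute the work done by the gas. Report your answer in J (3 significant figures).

Adiabatic ⇒ Q = 0, so W_by = −ΔU = nCᵥ(T₁ − T₂).
Cᵥ = 3R/2 = 12.47 J/(mol·K).
W = (2.22)(12.47)(464 − 225) = 6617 J.

W ≈ 6620 J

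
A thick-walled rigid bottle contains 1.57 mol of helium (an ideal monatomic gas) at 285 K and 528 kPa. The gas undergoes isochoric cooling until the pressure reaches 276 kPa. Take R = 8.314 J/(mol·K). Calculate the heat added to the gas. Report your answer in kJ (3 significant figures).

Q ≈ -2.66 kJ

Constant volume ⇒ W = 0, so Q = ΔU = nCᵥΔT with Cᵥ = 3R/2 = 12.47 J/(mol·K).
At constant V, T₂/T₁ = P₂/P₁ ⇒ ΔT = T₁(P₂/P₁ − 1) = 285·(276/528 − 1) = -136 K.
ΔU = (1.57)(12.47)(-136) = -2663 J.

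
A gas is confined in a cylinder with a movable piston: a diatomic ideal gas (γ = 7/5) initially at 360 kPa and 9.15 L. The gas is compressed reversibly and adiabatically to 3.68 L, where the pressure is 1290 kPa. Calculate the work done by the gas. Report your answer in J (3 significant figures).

W ≈ -3630 J

Adiabatic: W = (P₁V₁ − P₂V₂)/(γ − 1) with γ = 7/5.
P₁V₁ = 3294 J, P₂V₂ = 4747 J.
W = (3294 − 4747) / 0.4 = -3633 J.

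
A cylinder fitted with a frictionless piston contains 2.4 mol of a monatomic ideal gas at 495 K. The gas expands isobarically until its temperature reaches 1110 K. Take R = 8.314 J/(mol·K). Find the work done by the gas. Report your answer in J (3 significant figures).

W ≈ 12300 J

Isobaric: W = P ΔV = nR ΔT.
W = (2.4)(8.314)(1110 − 495) = 12271 J.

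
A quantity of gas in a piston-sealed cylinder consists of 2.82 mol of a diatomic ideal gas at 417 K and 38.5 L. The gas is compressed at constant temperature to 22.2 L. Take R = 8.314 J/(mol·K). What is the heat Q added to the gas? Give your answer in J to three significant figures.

Q ≈ -5380 J

Isothermal ⇒ ΔU = 0, so Q = W = nRT ln(V₂/V₁).
Q = (2.82)(8.314)(417) ln(22.2/38.5) = 9777 × -0.5506 = -5383 J.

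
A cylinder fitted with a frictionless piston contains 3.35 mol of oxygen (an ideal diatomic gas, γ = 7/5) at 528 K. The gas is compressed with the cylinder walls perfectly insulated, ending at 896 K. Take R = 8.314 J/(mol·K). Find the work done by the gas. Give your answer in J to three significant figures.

W ≈ -25600 J

Adiabatic ⇒ Q = 0, so W_by = −ΔU = nCᵥ(T₁ − T₂).
Cᵥ = 5R/2 = 20.79 J/(mol·K).
W = (3.35)(20.79)(528 − 896) = -25624 J.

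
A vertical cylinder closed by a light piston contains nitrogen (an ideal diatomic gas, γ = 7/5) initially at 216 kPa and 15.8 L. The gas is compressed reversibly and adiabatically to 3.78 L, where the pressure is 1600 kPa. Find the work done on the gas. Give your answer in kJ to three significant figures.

W ≈ 6.59 kJ

Adiabatic: W = (P₁V₁ − P₂V₂)/(γ − 1) with γ = 7/5.
P₁V₁ = 3413 J, P₂V₂ = 6048 J.
W = (3413 − 6048) / 0.4 = -6588 J.
Work on gas = −W_by = 6588 J.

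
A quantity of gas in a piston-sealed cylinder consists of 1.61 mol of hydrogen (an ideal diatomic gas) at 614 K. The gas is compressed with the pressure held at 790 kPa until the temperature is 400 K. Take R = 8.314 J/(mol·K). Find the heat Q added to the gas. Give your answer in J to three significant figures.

Isobaric: W = nRΔT = (1.61)(8.314)(-214) = -2865 J.
ΔU = nCᵥΔT with Cᵥ = 5R/2: ΔU = (1.61)(20.79)(-214) = -7161 J.
Q = ΔU + W = -7161 − 2865 = -10026 J.

Q ≈ -10000 J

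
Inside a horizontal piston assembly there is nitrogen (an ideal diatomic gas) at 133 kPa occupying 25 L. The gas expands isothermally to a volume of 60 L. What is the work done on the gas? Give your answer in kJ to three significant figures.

W ≈ -2.91 kJ

Isothermal: W = nRT ln(V₂/V₁) = P₁V₁ ln(V₂/V₁).
P₁V₁ = (133 kPa)(25 L) = 3325 J.
W = 3325 × ln(60/25) = 3325 × 0.8755
W_by_gas = 2911 J; work on gas = −W_by = -2911 J.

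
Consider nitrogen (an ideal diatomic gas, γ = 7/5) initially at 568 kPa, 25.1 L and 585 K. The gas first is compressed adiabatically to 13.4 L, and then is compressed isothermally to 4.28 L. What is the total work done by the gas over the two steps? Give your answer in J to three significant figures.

Step 1 (adiabatic): W = (P₁V₁ − P₂V₂)/(γ−1) = (14257 − 18325)/0.4 = -10171 J.
After step 1: P = 1368 kPa, V = 13.4 L, T = 751.9 K.
Step 2 (isothermal): W = P₁V₁ ln(V₂/V₁) = (18325) ln(4.28/13.4) = -20915 J.
W_total = -10171 − 20915 = -31086 J.

W_total ≈ -31100 J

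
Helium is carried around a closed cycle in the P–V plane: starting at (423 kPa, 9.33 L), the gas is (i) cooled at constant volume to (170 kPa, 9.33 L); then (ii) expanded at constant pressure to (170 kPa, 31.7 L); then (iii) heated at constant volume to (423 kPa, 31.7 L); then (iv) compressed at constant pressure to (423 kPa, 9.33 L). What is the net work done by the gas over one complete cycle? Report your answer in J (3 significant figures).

Constant-volume legs do no work.
W(ii) = (170)(31.7 − 9.33) = 3803 J; W(iv) = (423)(9.33 − 31.7) = -9463 J.
W_net = 3803 − 9463 = -5660 J (the counter-clockwise enclosed area).

W_net ≈ -5660 J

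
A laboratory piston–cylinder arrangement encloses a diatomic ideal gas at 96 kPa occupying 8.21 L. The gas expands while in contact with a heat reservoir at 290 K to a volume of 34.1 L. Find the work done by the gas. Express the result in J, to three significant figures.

Isothermal: W = nRT ln(V₂/V₁) = P₁V₁ ln(V₂/V₁).
P₁V₁ = (96 kPa)(8.21 L) = 788.2 J.
W = 788.2 × ln(34.1/8.21) = 788.2 × 1.424
W_by_gas = 1122 J.

W ≈ 1120 J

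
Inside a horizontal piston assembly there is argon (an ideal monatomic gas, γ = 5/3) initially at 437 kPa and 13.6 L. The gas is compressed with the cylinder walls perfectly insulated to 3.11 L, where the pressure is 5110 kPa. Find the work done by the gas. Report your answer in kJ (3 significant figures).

W ≈ -14.9 kJ

Adiabatic: W = (P₁V₁ − P₂V₂)/(γ − 1) with γ = 5/3.
P₁V₁ = 5943 J, P₂V₂ = 15892 J.
W = (5943 − 15892) / 0.6667 = -14923 J.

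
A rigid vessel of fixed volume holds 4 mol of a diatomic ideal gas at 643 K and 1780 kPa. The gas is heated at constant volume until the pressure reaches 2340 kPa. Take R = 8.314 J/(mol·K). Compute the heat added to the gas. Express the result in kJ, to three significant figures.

Q ≈ 16.8 kJ

Constant volume ⇒ W = 0, so Q = ΔU = nCᵥΔT with Cᵥ = 5R/2 = 20.79 J/(mol·K).
At constant V, T₂/T₁ = P₂/P₁ ⇒ ΔT = T₁(P₂/P₁ − 1) = 643·(2340/1780 − 1) = 202.3 K.
ΔU = (4)(20.79)(202.3) = 16819 J.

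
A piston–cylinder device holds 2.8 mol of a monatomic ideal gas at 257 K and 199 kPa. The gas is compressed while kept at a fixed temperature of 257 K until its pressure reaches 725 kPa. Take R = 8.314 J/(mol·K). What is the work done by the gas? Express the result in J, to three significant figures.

W ≈ -7730 J

Isothermal process: W = nRT ln(V₂/V₁) = nRT ln(P₁/P₂).
W = (2.8)(8.314)(257) × ln(199/725)
  = 5983 × ln(0.2745) = 5983 × -1.293
W_by_gas = -7735 J.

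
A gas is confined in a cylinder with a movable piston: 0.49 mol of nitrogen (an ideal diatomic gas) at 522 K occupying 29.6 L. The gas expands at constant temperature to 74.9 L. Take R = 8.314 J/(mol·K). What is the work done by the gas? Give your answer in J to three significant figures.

Isothermal: W = nRT ln(V₂/V₁).
W = (0.49)(8.314)(522) × ln(74.9/29.6)
  = 2127 × 0.9284
W_by_gas = 1974 J.

W ≈ 1970 J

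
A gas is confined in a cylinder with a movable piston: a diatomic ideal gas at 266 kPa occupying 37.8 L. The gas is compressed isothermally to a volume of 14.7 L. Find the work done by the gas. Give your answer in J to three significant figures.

Isothermal: W = nRT ln(V₂/V₁) = P₁V₁ ln(V₂/V₁).
P₁V₁ = (266 kPa)(37.8 L) = 10055 J.
W = 10055 × ln(14.7/37.8) = 10055 × -0.9445
W_by_gas = -9496 J.

W ≈ -9500 J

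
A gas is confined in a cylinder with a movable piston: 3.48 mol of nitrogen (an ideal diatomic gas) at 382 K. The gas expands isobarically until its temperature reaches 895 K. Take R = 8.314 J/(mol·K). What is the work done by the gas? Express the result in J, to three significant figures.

Isobaric: W = P ΔV = nR ΔT.
W = (3.48)(8.314)(895 − 382) = 14842 J.

W ≈ 14800 J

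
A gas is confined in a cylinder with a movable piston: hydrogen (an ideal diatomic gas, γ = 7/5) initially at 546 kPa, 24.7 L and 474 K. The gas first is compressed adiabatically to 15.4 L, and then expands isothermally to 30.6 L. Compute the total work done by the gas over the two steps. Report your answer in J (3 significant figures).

Step 1 (adiabatic): W = (P₁V₁ − P₂V₂)/(γ−1) = (13486 − 16291)/0.4 = -7013 J.
After step 1: P = 1058 kPa, V = 15.4 L, T = 572.6 K.
Step 2 (isothermal): W = P₁V₁ ln(V₂/V₁) = (16291) ln(30.6/15.4) = 11186 J.
W_total = -7013 + 11186 = 4173 J.

W_total ≈ 4170 J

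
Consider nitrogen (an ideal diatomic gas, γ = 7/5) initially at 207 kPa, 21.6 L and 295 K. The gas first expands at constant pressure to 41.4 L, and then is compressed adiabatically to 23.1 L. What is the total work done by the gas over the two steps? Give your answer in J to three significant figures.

Step 1 (isobaric): W = PΔV = (207 kPa)(41.4 − 21.6 L) = 4099 J.
After step 1: P = 207 kPa, V = 41.4 L, T = 565.4 K.
Step 2 (adiabatic): W = (P₁V₁ − P₂V₂)/(γ−1) = (8570 − 10822)/0.4 = -5632 J.
W_total = 4099 − 5632 = -1533 J.

W_total ≈ -1530 J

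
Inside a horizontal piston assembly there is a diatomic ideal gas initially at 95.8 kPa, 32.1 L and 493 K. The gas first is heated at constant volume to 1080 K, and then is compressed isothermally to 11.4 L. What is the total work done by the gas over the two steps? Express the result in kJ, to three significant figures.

Step 1 (isochoric): W = 0 (constant volume).
After step 1: P = 209.9 kPa (V unchanged).
Step 2 (isothermal): W = P₁V₁ ln(V₂/V₁) = (6737) ln(11.4/32.1) = -6974 J.
W_total = 0 − 6974 = -6974 J.

W_total ≈ -6.97 kJ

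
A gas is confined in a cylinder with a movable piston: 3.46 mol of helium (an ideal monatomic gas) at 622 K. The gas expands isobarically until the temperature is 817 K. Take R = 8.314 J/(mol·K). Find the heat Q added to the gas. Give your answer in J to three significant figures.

Isobaric: W = nRΔT = (3.46)(8.314)(195) = 5609 J.
ΔU = nCᵥΔT with Cᵥ = 3R/2: ΔU = (3.46)(12.47)(195) = 8414 J.
Q = ΔU + W = 8414 + 5609 = 14024 J.

Q ≈ 14000 J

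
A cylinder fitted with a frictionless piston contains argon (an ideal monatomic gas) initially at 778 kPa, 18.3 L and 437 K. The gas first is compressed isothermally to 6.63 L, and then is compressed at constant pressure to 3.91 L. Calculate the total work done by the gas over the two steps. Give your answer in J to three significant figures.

Step 1 (isothermal): W = P₁V₁ ln(V₂/V₁) = (14237) ln(6.63/18.3) = -14455 J.
After step 1: P = 2147 kPa, V = 6.63 L, T = 437 K.
Step 2 (isobaric): W = PΔV = (2147 kPa)(3.91 − 6.63 L) = -5841 J.
W_total = -14455 − 5841 = -20296 J.

W_total ≈ -20300 J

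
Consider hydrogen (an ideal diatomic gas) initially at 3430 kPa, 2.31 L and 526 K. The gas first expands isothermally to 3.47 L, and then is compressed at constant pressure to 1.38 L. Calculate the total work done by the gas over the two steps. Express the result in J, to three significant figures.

W_total ≈ -1550 J

Step 1 (isothermal): W = P₁V₁ ln(V₂/V₁) = (7923) ln(3.47/2.31) = 3224 J.
After step 1: P = 2283 kPa, V = 3.47 L, T = 526 K.
Step 2 (isobaric): W = PΔV = (2283 kPa)(1.38 − 3.47 L) = -4772 J.
W_total = 3224 − 4772 = -1548 J.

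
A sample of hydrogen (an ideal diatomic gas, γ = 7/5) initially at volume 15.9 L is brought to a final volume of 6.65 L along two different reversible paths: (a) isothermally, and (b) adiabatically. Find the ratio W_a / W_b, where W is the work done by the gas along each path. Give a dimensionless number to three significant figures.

W_a / W_b ≈ 0.836

Path (a) isothermal: W = P₁V₁ ln(V₂/V₁) → W_a/(P₁V₁) = -0.8717.
Path (b) adiabatic: W = P₁V₁(1 − (V₁/V₂)^(γ−1))/(γ−1) → W_b/(P₁V₁) = -1.043.
W_a / W_b = -0.8717 / -1.043 = 0.8358.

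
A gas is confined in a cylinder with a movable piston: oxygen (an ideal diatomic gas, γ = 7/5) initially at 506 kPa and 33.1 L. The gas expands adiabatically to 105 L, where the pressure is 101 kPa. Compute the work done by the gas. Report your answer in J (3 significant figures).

W ≈ 15400 J

Adiabatic: W = (P₁V₁ − P₂V₂)/(γ − 1) with γ = 7/5.
P₁V₁ = 16749 J, P₂V₂ = 10605 J.
W = (16749 − 10605) / 0.4 = 15359 J.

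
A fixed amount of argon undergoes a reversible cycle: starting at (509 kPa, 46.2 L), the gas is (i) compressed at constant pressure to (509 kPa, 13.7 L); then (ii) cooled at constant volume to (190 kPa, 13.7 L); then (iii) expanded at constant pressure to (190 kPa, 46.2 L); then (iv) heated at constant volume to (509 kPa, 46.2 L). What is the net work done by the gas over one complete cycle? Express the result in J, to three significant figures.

W_net ≈ -10400 J

Constant-volume legs do no work.
W(i) = (509)(13.7 − 46.2) = -16542 J; W(iii) = (190)(46.2 − 13.7) = 6175 J.
W_net = -16542 + 6175 = -10368 J (the counter-clockwise enclosed area).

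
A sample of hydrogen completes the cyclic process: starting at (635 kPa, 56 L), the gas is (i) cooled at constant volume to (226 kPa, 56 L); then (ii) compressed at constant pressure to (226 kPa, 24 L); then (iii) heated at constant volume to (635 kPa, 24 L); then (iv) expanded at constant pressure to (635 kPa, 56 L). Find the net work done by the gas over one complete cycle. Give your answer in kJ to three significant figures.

W_net ≈ 13.1 kJ

Constant-volume legs do no work.
W(ii) = (226)(24 − 56) = -7232 J; W(iv) = (635)(56 − 24) = 20320 J.
W_net = -7232 + 20320 = 13088 J (the clockwise enclosed area).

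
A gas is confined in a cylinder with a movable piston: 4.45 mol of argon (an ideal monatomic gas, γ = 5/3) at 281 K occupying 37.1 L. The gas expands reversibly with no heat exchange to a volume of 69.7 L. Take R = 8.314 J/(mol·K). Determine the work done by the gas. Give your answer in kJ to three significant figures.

Adiabatic: TV^(γ−1) = const with γ = 5/3.
T₂ = T₁ (V₁/V₂)^(γ−1) = 281 × (37.1/69.7)^0.667 = 281 × 0.6568 = 184.6 K.
W_by = nCᵥ(T₁ − T₂) = (4.45)(12.47)(281 − 184.6) = 5352 J.

W ≈ 5.35 kJ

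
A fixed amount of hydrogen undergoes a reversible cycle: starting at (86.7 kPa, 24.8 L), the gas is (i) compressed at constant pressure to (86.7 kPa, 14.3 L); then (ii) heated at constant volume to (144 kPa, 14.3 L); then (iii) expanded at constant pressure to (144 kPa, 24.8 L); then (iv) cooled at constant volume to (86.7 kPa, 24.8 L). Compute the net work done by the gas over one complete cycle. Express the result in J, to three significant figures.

W_net ≈ 602 J

Constant-volume legs do no work.
W(i) = (86.7)(14.3 − 24.8) = -910.4 J; W(iii) = (144)(24.8 − 14.3) = 1512 J.
W_net = -910.4 + 1512 = 601.6 J (the clockwise enclosed area).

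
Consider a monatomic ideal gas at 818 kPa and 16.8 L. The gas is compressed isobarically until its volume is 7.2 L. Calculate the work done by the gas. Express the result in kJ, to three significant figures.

W ≈ -7.85 kJ

Isobaric: W = P ΔV.
W = (818 kPa)(7.2 − 16.8 L) = (818)(-9.6) = -7853 J.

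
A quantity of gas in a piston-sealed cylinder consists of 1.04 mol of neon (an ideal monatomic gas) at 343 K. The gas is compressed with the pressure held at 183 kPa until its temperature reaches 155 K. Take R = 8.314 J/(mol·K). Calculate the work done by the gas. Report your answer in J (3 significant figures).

W ≈ -1630 J

Isobaric: W = P ΔV = nR ΔT.
W = (1.04)(8.314)(155 − 343) = -1626 J.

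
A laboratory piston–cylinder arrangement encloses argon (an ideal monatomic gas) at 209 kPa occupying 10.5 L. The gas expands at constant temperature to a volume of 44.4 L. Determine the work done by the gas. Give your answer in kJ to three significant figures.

Isothermal: W = nRT ln(V₂/V₁) = P₁V₁ ln(V₂/V₁).
P₁V₁ = (209 kPa)(10.5 L) = 2194 J.
W = 2194 × ln(44.4/10.5) = 2194 × 1.442
W_by_gas = 3164 J.

W ≈ 3.16 kJ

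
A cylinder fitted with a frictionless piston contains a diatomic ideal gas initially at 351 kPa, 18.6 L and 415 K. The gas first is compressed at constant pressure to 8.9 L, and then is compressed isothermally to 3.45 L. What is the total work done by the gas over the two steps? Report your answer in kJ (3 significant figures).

Step 1 (isobaric): W = PΔV = (351 kPa)(8.9 − 18.6 L) = -3405 J.
After step 1: P = 351 kPa, V = 8.9 L, T = 198.6 K.
Step 2 (isothermal): W = P₁V₁ ln(V₂/V₁) = (3124) ln(3.45/8.9) = -2960 J.
W_total = -3405 − 2960 = -6365 J.

W_total ≈ -6.37 kJ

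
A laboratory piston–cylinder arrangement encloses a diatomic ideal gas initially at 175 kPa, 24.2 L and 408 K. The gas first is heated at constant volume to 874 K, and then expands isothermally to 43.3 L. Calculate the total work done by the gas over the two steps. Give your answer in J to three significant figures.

Step 1 (isochoric): W = 0 (constant volume).
After step 1: P = 374.9 kPa (V unchanged).
Step 2 (isothermal): W = P₁V₁ ln(V₂/V₁) = (9072) ln(43.3/24.2) = 5278 J.
W_total = 0 + 5278 = 5278 J.

W_total ≈ 5280 J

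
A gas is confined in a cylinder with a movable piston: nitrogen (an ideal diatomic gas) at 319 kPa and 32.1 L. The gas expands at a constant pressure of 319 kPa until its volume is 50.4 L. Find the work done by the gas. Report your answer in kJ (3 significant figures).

W ≈ 5.84 kJ

Isobaric: W = P ΔV.
W = (319 kPa)(50.4 − 32.1 L) = (319)(18.3) = 5838 J.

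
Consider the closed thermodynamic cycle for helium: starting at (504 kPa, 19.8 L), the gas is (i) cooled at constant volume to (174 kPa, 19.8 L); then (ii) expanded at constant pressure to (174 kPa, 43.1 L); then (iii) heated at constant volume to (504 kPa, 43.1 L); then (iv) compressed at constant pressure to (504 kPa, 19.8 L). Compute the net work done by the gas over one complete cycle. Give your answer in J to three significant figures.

W_net ≈ -7690 J

Constant-volume legs do no work.
W(ii) = (174)(43.1 − 19.8) = 4054 J; W(iv) = (504)(19.8 − 43.1) = -11743 J.
W_net = 4054 − 11743 = -7689 J (the counter-clockwise enclosed area).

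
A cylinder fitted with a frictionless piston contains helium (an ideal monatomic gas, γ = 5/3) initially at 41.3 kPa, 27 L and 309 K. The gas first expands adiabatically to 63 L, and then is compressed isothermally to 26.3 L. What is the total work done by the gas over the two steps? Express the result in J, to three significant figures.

W_total ≈ 168 J

Step 1 (adiabatic): W = (P₁V₁ − P₂V₂)/(γ−1) = (1115 − 633.9)/0.667 = 721.9 J.
After step 1: P = 10.06 kPa, V = 63 L, T = 175.6 K.
Step 2 (isothermal): W = P₁V₁ ln(V₂/V₁) = (633.9) ln(26.3/63) = -553.7 J.
W_total = 721.9 − 553.7 = 168.1 J.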